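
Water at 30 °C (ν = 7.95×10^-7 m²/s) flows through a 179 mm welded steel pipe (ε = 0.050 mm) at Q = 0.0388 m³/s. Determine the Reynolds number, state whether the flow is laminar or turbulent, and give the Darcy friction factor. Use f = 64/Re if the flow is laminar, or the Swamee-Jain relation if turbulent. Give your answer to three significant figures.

V = 4Q/(πD²) = 1.542 m/s
Re = VD/ν = 1.542·0.179/7.95×10^-7 = 3.47×10^5
Re > 4000 → turbulent; ε/D = 2.79×10^-4
Swamee-Jain: f = 0.01669

Re ≈ 3.47×10^5; turbulent; f ≈ 0.0167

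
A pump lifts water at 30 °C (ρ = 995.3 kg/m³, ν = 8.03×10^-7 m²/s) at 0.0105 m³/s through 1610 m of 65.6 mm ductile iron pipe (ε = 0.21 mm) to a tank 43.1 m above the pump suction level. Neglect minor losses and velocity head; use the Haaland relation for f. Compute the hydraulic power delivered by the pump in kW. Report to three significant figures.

P_hyd ≈ 38.0 kW

V = 4Q/(πD²) = 3.107 m/s; Re = 2.54×10^5; ε/D = 0.00320; f = 0.02716
h_f = f(L/D)V²/2g = 327.9 m
Total head H = z + h_f = 43.1 + 327.9 = 371.0 m
P_hyd = ρgQH = 995.3·9.81·0.0105·371.0 = 38.03 kW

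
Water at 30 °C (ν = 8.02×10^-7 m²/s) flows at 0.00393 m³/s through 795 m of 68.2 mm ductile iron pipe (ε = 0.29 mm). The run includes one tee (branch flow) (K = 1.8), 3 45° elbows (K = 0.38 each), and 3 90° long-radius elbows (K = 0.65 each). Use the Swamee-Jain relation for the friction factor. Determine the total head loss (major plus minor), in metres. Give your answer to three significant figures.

H_L ≈ 21.1 m

V = 4Q/(πD²) = 1.076 m/s; V²/2g = 0.05899 m
Re = 9.15×10^4, ε/D = 0.00425 → f = 0.03033 (Swamee-Jain)
Major: h_f = f(L/D)·V²/2g = 0.03033·11657·0.05899 = 20.86 m
Minor: ΣK = 4.89; h_m = ΣK·V²/2g = 0.2885 m
Total H_L = 20.86 + 0.2885 = 21.14 m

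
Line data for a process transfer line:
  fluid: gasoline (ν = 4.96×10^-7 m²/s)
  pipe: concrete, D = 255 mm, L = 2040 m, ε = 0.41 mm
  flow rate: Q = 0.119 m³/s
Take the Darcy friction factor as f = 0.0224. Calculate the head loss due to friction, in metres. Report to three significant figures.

V = 4Q/(πD²) = 4·0.119/(π·0.255²) = 2.330 m/s
h_f = f(L/D)V²/(2g) = 0.02240·(2040/0.255)·2.330²/(2·9.81) = 49.59 m

h_f ≈ 49.6 m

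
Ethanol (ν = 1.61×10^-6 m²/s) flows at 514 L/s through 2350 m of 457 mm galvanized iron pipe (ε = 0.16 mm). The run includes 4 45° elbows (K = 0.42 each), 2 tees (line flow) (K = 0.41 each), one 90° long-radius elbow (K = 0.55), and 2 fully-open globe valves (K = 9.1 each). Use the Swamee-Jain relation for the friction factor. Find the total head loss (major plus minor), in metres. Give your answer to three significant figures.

H_L ≈ 52.5 m

V = 4Q/(πD²) = 3.134 m/s; V²/2g = 0.5005 m
Re = 8.89×10^5, ε/D = 3.50×10^-4 → f = 0.01626 (Swamee-Jain)
Major: h_f = f(L/D)·V²/2g = 0.01626·5142·0.5005 = 41.85 m
Minor: ΣK = 21.2; h_m = ΣK·V²/2g = 10.64 m
Total H_L = 41.85 + 10.64 = 52.49 m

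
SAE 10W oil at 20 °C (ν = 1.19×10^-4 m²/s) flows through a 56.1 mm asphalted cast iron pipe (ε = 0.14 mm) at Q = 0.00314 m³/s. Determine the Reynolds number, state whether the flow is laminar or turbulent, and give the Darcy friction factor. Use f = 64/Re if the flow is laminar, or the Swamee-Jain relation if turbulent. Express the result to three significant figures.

V = 4Q/(πD²) = 1.270 m/s
Re = VD/ν = 1.270·0.0561/1.19×10^-4 = 599
Re < 2300 → laminar → f = 64/Re = 0.1069

Re ≈ 599; laminar; f = 64/Re ≈ 0.107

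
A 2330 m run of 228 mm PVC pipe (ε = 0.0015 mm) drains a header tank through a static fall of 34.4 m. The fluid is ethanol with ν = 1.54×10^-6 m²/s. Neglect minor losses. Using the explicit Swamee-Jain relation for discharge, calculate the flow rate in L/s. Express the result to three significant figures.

Q ≈ 87.5 L/s

Swamee-Jain (Type II): Q = -0.965·√(gD⁵h_f/L)·ln[ε/(3.7D) + √(3.17ν²L/(gD³h_f))]
√(gD⁵h_f/L) = √(9.81·0.228⁵·34.4/2330) = 0.009447
ε/(3.7D) = 1.78×10^-6; √(3.17ν²L/(gD³h_f)) = 6.62×10^-5
Q = -0.965·0.009447·ln(6.796×10^-5) = 0.08748 m³/s
Check: V = 2.14 m/s, Re = 3.17×10^5, f = 0.01431, h_f = 34.2 m ≈ 34.4 m ✓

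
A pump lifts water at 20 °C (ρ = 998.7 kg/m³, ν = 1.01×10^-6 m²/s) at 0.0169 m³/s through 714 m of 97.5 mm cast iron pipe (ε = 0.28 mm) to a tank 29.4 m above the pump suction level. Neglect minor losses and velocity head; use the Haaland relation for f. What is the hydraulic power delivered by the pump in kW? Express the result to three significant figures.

P_hyd ≈ 13.2 kW

V = 4Q/(πD²) = 2.264 m/s; Re = 2.19×10^5; ε/D = 0.00287; f = 0.02647
h_f = f(L/D)V²/2g = 50.61 m
Total head H = z + h_f = 29.4 + 50.61 = 80.01 m
P_hyd = ρgQH = 998.7·9.81·0.0169·80.01 = 13.25 kW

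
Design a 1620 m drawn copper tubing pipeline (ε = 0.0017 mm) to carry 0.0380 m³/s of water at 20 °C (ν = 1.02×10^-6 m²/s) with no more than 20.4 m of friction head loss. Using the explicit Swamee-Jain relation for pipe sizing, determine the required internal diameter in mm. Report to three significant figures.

Swamee-Jain (Type III): D = 0.66·[ε^1.25·(LQ²/(gh_f))^4.75 + ν·Q^9.4·(L/(gh_f))^5.2]^0.04
LQ²/(gh_f) = 0.01169; L/(gh_f) = 8.095
Term 1 = ε^1.25·(…)^4.75 = 4.07×10^-17; Term 2 = ν·Q^9.4·(…)^5.2 = 2.41×10^-15
D = 0.66·(4.07×10^-17 + 2.41×10^-15)^0.04 = 0.1718 m = 172 mm
Check: V = 1.64 m/s, Re = 2.76×10^5, f = 0.01471, h_f = 19.0 m ≈ 20.4 m ✓

D ≈ 172 mm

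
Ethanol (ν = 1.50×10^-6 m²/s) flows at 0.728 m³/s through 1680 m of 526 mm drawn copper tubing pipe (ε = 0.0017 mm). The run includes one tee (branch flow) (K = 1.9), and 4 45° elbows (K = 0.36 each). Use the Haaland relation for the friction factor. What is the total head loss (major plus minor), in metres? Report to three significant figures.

H_L ≈ 22.6 m

V = 4Q/(πD²) = 3.350 m/s; V²/2g = 0.5721 m
Re = 1.17×10^6, ε/D = 3.23×10^-6 → f = 0.01134 (Haaland)
Major: h_f = f(L/D)·V²/2g = 0.01134·3194·0.5721 = 20.72 m
Minor: ΣK = 3.34; h_m = ΣK·V²/2g = 1.911 m
Total H_L = 20.72 + 1.911 = 22.63 m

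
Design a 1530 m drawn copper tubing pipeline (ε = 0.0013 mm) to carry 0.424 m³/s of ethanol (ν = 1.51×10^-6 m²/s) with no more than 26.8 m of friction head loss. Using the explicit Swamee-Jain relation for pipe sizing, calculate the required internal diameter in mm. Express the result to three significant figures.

Swamee-Jain (Type III): D = 0.66·[ε^1.25·(LQ²/(gh_f))^4.75 + ν·Q^9.4·(L/(gh_f))^5.2]^0.04
LQ²/(gh_f) = 1.046; L/(gh_f) = 5.820
Term 1 = ε^1.25·(…)^4.75 = 5.44×10^-8; Term 2 = ν·Q^9.4·(…)^5.2 = 4.50×10^-6
D = 0.66·(5.44×10^-8 + 4.50×10^-6)^0.04 = 0.4036 m = 404 mm
Check: V = 3.31 m/s, Re = 8.86×10^5, f = 0.01192, h_f = 25.3 m ≈ 26.8 m ✓

D ≈ 404 mm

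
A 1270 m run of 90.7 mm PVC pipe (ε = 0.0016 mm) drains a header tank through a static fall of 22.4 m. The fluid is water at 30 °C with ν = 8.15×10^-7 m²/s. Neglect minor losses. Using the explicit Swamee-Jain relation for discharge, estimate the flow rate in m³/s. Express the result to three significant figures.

Swamee-Jain (Type II): Q = -0.965·√(gD⁵h_f/L)·ln[ε/(3.7D) + √(3.17ν²L/(gD³h_f))]
√(gD⁵h_f/L) = √(9.81·0.0907⁵·22.4/1270) = 0.001031
ε/(3.7D) = 4.77×10^-6; √(3.17ν²L/(gD³h_f)) = 1.28×10^-4
Q = -0.965·0.001031·ln(1.325×10^-4) = 0.008880 m³/s
Check: V = 1.37 m/s, Re = 1.53×10^5, f = 0.01651, h_f = 22.3 m ≈ 22.4 m ✓

Q ≈ 0.00888 m³/s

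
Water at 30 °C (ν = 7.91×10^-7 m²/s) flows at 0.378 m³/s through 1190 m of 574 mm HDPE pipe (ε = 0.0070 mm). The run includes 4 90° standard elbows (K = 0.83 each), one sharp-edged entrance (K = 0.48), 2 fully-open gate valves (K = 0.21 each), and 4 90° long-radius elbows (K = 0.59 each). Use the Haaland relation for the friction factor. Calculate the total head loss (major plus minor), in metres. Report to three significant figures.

H_L ≈ 3.35 m

V = 4Q/(πD²) = 1.461 m/s; V²/2g = 0.1088 m
Re = 1.06×10^6, ε/D = 1.22×10^-5 → f = 0.01171 (Haaland)
Major: h_f = f(L/D)·V²/2g = 0.01171·2073·0.1088 = 2.639 m
Minor: ΣK = 6.58; h_m = ΣK·V²/2g = 0.7156 m
Total H_L = 2.639 + 0.7156 = 3.355 m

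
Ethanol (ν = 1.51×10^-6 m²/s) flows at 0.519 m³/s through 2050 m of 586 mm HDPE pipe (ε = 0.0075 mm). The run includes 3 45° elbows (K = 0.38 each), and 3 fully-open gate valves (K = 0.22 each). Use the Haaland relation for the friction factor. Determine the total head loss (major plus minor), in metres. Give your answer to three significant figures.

V = 4Q/(πD²) = 1.924 m/s; V²/2g = 0.1887 m
Re = 7.47×10^5, ε/D = 1.28×10^-5 → f = 0.01237 (Haaland)
Major: h_f = f(L/D)·V²/2g = 0.01237·3498·0.1887 = 8.167 m
Minor: ΣK = 1.80; h_m = ΣK·V²/2g = 0.3397 m
Total H_L = 8.167 + 0.3397 = 8.506 m

H_L ≈ 8.51 m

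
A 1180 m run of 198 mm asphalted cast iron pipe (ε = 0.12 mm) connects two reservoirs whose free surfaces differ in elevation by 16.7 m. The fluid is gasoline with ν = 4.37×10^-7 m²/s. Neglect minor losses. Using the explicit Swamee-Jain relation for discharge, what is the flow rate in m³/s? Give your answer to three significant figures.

Swamee-Jain (Type II): Q = -0.965·√(gD⁵h_f/L)·ln[ε/(3.7D) + √(3.17ν²L/(gD³h_f))]
√(gD⁵h_f/L) = √(9.81·0.198⁵·16.7/1180) = 0.006500
ε/(3.7D) = 1.64×10^-4; √(3.17ν²L/(gD³h_f)) = 2.37×10^-5
Q = -0.965·0.006500·ln(1.875×10^-4) = 0.05383 m³/s
Check: V = 1.75 m/s, Re = 7.92×10^5, f = 0.01810, h_f = 16.8 m ≈ 16.7 m ✓

Q ≈ 0.0538 m³/s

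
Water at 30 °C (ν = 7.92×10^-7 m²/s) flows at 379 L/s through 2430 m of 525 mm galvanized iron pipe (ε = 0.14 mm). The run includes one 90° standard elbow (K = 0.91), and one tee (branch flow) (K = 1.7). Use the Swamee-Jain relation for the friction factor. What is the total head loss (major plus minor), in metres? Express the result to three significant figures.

V = 4Q/(πD²) = 1.751 m/s; V²/2g = 0.1562 m
Re = 1.16×10^6, ε/D = 2.67×10^-4 → f = 0.01535 (Swamee-Jain)
Major: h_f = f(L/D)·V²/2g = 0.01535·4629·0.1562 = 11.10 m
Minor: ΣK = 2.61; h_m = ΣK·V²/2g = 0.4078 m
Total H_L = 11.10 + 0.4078 = 11.51 m

H_L ≈ 11.5 m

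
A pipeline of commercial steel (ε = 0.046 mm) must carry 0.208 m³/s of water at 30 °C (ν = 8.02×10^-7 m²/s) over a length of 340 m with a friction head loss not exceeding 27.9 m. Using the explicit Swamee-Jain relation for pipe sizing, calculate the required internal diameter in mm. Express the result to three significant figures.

Swamee-Jain (Type III): D = 0.66·[ε^1.25·(LQ²/(gh_f))^4.75 + ν·Q^9.4·(L/(gh_f))^5.2]^0.04
LQ²/(gh_f) = 0.05374; L/(gh_f) = 1.242
Term 1 = ε^1.25·(…)^4.75 = 3.53×10^-12; Term 2 = ν·Q^9.4·(…)^5.2 = 9.63×10^-13
D = 0.66·(3.53×10^-12 + 9.63×10^-13)^0.04 = 0.2321 m = 232 mm
Check: V = 4.92 m/s, Re = 1.42×10^6, f = 0.01449, h_f = 26.2 m ≈ 27.9 m ✓

D ≈ 232 mm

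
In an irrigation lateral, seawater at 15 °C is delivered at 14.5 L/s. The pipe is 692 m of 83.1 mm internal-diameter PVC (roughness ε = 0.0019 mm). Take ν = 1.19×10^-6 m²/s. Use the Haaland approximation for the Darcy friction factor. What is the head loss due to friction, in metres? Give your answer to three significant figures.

h_f ≈ 48.1 m

V = 4Q/(πD²) = 4·0.0145/(π·0.0831²) = 2.673 m/s
Re = VD/ν = 2.673·0.0831/1.19×10^-6 = 1.87×10^5 → turbulent
ε/D = 0.0019/83.1 = 2.29×10^-5
Haaland: f = 0.01585
h_f = f(L/D)V²/(2g) = 0.01585·(692/0.0831)·2.673²/(2·9.81) = 48.07 m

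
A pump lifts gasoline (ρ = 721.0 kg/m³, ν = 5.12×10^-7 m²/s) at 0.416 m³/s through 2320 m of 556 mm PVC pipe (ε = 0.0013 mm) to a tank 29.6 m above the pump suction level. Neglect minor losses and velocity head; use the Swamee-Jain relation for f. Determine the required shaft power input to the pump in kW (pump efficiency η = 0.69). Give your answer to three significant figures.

P_shaft ≈ 154 kW

V = 4Q/(πD²) = 1.713 m/s; Re = 1.86×10^6; ε/D = 2.34×10^-6; f = 0.01057
h_f = f(L/D)V²/2g = 6.599 m
Total head H = z + h_f = 29.6 + 6.599 = 36.20 m
P_hyd = ρgQH = 721.0·9.81·0.416·36.20 = 106.5 kW
P_shaft = P_hyd/η = 106.5/0.69 = 154.4 kW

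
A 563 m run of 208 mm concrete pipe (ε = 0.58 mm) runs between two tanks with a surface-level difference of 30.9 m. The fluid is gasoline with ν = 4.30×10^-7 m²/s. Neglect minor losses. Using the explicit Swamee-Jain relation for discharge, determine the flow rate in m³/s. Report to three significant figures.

Swamee-Jain (Type II): Q = -0.965·√(gD⁵h_f/L)·ln[ε/(3.7D) + √(3.17ν²L/(gD³h_f))]
√(gD⁵h_f/L) = √(9.81·0.208⁵·30.9/563) = 0.01448
ε/(3.7D) = 7.54×10^-4; √(3.17ν²L/(gD³h_f)) = 1.10×10^-5
Q = -0.965·0.01448·ln(7.646×10^-4) = 0.1003 m³/s
Check: V = 2.95 m/s, Re = 1.43×10^6, f = 0.02579, h_f = 31.0 m ≈ 30.9 m ✓

Q ≈ 0.100 m³/s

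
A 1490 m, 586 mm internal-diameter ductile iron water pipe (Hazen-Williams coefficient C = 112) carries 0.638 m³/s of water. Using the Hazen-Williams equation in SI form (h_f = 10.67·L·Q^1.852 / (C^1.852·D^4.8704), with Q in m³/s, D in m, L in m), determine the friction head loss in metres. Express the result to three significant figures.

h_f ≈ 15.0 m

h_f = 10.67·1490·0.638^1.852 / (112^1.852·0.586^4.8704) = 14.97 m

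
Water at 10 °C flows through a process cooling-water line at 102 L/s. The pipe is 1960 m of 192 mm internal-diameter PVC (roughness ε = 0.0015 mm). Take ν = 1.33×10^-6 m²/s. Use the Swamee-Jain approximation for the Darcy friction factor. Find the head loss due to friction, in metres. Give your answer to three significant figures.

h_f ≈ 85.1 m

V = 4Q/(πD²) = 4·0.102/(π·0.192²) = 3.523 m/s
Re = VD/ν = 3.523·0.192/1.33×10^-6 = 5.09×10^5 → turbulent
ε/D = 0.0015/192 = 7.81×10^-6
Swamee-Jain: f = 0.01318
h_f = f(L/D)V²/(2g) = 0.01318·(1960/0.192)·3.523²/(2·9.81) = 85.10 m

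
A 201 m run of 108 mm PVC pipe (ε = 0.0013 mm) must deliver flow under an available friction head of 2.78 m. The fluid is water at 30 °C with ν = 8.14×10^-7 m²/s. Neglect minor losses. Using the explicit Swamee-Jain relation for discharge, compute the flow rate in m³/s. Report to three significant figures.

Swamee-Jain (Type II): Q = -0.965·√(gD⁵h_f/L)·ln[ε/(3.7D) + √(3.17ν²L/(gD³h_f))]
√(gD⁵h_f/L) = √(9.81·0.108⁵·2.78/201) = 0.001412
ε/(3.7D) = 3.25×10^-6; √(3.17ν²L/(gD³h_f)) = 1.11×10^-4
Q = -0.965·0.001412·ln(1.141×10^-4) = 0.01237 m³/s
Check: V = 1.35 m/s, Re = 1.79×10^5, f = 0.01597, h_f = 2.76 m ≈ 2.78 m ✓

Q ≈ 0.0124 m³/s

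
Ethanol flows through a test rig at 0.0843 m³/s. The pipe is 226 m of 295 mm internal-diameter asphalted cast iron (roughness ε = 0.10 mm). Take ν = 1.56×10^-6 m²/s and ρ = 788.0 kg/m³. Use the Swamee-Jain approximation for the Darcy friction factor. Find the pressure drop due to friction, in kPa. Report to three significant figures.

Δp ≈ 8.15 kPa

V = 4Q/(πD²) = 4·0.0843/(π·0.295²) = 1.233 m/s
Re = VD/ν = 1.233·0.295/1.56×10^-6 = 2.33×10^5 → turbulent
ε/D = 0.10/295 = 3.39×10^-4
Swamee-Jain: f = 0.01774
h_f = f(L/D)V²/(2g) = 0.01774·(226/0.295)·1.233²/(2·9.81) = 1.054 m
Δp = ρg·h_f = 788.0·9.81·1.054 = 8.147 kPa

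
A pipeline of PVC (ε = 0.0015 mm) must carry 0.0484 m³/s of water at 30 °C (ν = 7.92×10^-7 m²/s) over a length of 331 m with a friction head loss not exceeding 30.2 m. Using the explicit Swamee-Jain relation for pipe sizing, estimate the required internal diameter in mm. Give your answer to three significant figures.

D ≈ 124 mm

Swamee-Jain (Type III): D = 0.66·[ε^1.25·(LQ²/(gh_f))^4.75 + ν·Q^9.4·(L/(gh_f))^5.2]^0.04
LQ²/(gh_f) = 0.002617; L/(gh_f) = 1.117
Term 1 = ε^1.25·(…)^4.75 = 2.85×10^-20; Term 2 = ν·Q^9.4·(…)^5.2 = 6.12×10^-19
D = 0.66·(2.85×10^-20 + 6.12×10^-19)^0.04 = 0.1235 m = 124 mm
Check: V = 4.04 m/s, Re = 6.30×10^5, f = 0.01279, h_f = 28.5 m ≈ 30.2 m ✓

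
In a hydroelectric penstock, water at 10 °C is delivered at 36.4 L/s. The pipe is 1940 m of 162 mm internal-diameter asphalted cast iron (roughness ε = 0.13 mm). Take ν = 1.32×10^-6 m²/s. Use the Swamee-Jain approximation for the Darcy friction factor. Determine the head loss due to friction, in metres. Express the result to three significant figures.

V = 4Q/(πD²) = 4·0.0364/(π·0.162²) = 1.766 m/s
Re = VD/ν = 1.766·0.162/1.32×10^-6 = 2.17×10^5 → turbulent
ε/D = 0.13/162 = 8.02×10^-4
Swamee-Jain: f = 0.02027
h_f = f(L/D)V²/(2g) = 0.02027·(1940/0.162)·1.766²/(2·9.81) = 38.57 m

h_f ≈ 38.6 m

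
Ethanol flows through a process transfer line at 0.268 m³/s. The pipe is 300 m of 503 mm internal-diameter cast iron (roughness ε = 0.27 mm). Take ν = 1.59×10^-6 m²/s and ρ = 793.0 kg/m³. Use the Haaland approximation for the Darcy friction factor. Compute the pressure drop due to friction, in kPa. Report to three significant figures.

Δp ≈ 7.71 kPa

V = 4Q/(πD²) = 4·0.268/(π·0.503²) = 1.349 m/s
Re = VD/ν = 1.349·0.503/1.59×10^-6 = 4.27×10^5 → turbulent
ε/D = 0.27/503 = 5.37×10^-4
Haaland: f = 0.01793
h_f = f(L/D)V²/(2g) = 0.01793·(300/0.503)·1.349²/(2·9.81) = 0.9916 m
Δp = ρg·h_f = 793.0·9.81·0.9916 = 7.714 kPa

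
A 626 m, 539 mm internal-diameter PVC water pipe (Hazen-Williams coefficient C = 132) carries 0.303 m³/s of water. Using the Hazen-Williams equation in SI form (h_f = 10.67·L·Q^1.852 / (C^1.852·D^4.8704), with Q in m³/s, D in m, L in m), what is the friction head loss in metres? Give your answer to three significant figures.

h_f = 10.67·626·0.303^1.852 / (132^1.852·0.539^4.8704) = 1.755 m

h_f ≈ 1.76 m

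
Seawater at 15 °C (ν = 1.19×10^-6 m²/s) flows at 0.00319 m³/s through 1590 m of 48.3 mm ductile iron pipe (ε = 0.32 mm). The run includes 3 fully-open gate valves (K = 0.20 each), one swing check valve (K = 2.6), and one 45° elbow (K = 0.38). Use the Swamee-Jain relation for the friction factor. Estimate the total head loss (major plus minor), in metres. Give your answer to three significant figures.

H_L ≈ 176 m

V = 4Q/(πD²) = 1.741 m/s; V²/2g = 0.1545 m
Re = 7.07×10^4, ε/D = 0.00663 → f = 0.03453 (Swamee-Jain)
Major: h_f = f(L/D)·V²/2g = 0.03453·32919·0.1545 = 175.6 m
Minor: ΣK = 3.58; h_m = ΣK·V²/2g = 0.5531 m
Total H_L = 175.6 + 0.5531 = 176.2 m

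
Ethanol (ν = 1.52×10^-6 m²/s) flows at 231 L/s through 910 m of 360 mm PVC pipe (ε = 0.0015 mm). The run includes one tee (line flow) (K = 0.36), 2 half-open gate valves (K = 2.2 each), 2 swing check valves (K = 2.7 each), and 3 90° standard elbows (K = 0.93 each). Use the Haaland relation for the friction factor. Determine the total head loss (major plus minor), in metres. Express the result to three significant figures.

V = 4Q/(πD²) = 2.269 m/s; V²/2g = 0.2625 m
Re = 5.37×10^5, ε/D = 4.17×10^-6 → f = 0.01294 (Haaland)
Major: h_f = f(L/D)·V²/2g = 0.01294·2528·0.2625 = 8.589 m
Minor: ΣK = 13.0; h_m = ΣK·V²/2g = 3.399 m
Total H_L = 8.589 + 3.399 = 11.99 m

H_L ≈ 12.0 m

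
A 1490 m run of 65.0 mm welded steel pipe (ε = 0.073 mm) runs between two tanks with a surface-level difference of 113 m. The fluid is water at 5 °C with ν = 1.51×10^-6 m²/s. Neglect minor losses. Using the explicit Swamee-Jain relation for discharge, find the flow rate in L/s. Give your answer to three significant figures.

Swamee-Jain (Type II): Q = -0.965·√(gD⁵h_f/L)·ln[ε/(3.7D) + √(3.17ν²L/(gD³h_f))]
√(gD⁵h_f/L) = √(9.81·0.0650⁵·113/1490) = 9.291×10^-4
ε/(3.7D) = 3.04×10^-4; √(3.17ν²L/(gD³h_f)) = 1.88×10^-4
Q = -0.965·9.291×10^-4·ln(4.916×10^-4) = 0.006830 m³/s
Check: V = 2.06 m/s, Re = 8.86×10^4, f = 0.02301, h_f = 114 m ≈ 113 m ✓

Q ≈ 6.83 L/s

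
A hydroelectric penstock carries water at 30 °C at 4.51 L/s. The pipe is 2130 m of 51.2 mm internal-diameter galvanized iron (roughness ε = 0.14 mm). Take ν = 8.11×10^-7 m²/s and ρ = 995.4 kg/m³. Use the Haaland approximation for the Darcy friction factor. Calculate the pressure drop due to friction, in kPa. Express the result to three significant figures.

V = 4Q/(πD²) = 4·0.00451/(π·0.0512²) = 2.191 m/s
Re = VD/ν = 2.191·0.0512/8.11×10^-7 = 1.38×10^5 → turbulent
ε/D = 0.14/51.2 = 0.00273
Haaland: f = 0.02646
h_f = f(L/D)V²/(2g) = 0.02646·(2130/0.0512)·2.191²/(2·9.81) = 269.2 m
Δp = ρg·h_f = 995.4·9.81·269.2 = 2629 kPa

Δp ≈ 2630 kPa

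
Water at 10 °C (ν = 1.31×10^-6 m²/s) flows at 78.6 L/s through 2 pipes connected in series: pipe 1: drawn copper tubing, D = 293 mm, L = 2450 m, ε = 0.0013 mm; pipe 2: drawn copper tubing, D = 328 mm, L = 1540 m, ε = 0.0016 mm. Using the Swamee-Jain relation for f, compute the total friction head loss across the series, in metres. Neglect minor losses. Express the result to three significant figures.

H ≈ 11.7 m

Pipe 1: V = 1.166 m/s, Re = 2.61×10^5, ε/D = 4.44×10^-6, f = 0.01481, h_1 = f(L/D)V²/2g = 8.576 m
Pipe 2: V = 0.9302 m/s, Re = 2.33×10^5, ε/D = 4.88×10^-6, f = 0.01513, h_2 = f(L/D)V²/2g = 3.133 m
Series → Q common, losses add: H = Σh = 11.71 m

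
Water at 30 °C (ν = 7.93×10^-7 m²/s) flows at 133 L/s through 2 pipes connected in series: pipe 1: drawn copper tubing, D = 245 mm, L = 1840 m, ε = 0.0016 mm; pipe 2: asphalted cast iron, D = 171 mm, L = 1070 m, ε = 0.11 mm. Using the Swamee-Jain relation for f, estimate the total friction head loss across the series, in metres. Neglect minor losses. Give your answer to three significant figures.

Pipe 1: V = 2.821 m/s, Re = 8.72×10^5, ε/D = 6.53×10^-6, f = 0.01203, h_1 = f(L/D)V²/2g = 36.65 m
Pipe 2: V = 5.791 m/s, Re = 1.25×10^6, ε/D = 6.43×10^-4, f = 0.01811, h_2 = f(L/D)V²/2g = 193.7 m
Series → Q common, losses add: H = Σh = 230.4 m

H ≈ 230 m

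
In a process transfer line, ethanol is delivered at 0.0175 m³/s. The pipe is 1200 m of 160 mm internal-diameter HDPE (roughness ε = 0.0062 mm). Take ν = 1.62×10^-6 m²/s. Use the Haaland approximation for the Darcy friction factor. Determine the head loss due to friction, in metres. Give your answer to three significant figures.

h_f ≈ 5.37 m

V = 4Q/(πD²) = 4·0.0175/(π·0.160²) = 0.8704 m/s
Re = VD/ν = 0.8704·0.160/1.62×10^-6 = 8.60×10^4 → turbulent
ε/D = 0.0062/160 = 3.87×10^-5
Haaland: f = 0.01854
h_f = f(L/D)V²/(2g) = 0.01854·(1200/0.160)·0.8704²/(2·9.81) = 5.370 m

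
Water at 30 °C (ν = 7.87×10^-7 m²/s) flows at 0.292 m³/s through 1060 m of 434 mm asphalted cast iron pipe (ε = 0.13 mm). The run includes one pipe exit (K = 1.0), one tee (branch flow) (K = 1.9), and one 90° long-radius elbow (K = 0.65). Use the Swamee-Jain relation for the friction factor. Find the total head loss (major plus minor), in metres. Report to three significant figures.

H_L ≈ 8.32 m

V = 4Q/(πD²) = 1.974 m/s; V²/2g = 0.1986 m
Re = 1.09×10^6, ε/D = 3.00×10^-4 → f = 0.01570 (Swamee-Jain)
Major: h_f = f(L/D)·V²/2g = 0.01570·2442·0.1986 = 7.613 m
Minor: ΣK = 3.55; h_m = ΣK·V²/2g = 0.7049 m
Total H_L = 7.613 + 0.7049 = 8.318 m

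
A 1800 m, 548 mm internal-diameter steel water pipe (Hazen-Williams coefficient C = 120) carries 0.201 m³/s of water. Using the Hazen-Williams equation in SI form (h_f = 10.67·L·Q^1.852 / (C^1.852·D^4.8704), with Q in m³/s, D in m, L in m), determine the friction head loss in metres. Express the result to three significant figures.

h_f ≈ 2.60 m

h_f = 10.67·1800·0.201^1.852 / (120^1.852·0.548^4.8704) = 2.597 m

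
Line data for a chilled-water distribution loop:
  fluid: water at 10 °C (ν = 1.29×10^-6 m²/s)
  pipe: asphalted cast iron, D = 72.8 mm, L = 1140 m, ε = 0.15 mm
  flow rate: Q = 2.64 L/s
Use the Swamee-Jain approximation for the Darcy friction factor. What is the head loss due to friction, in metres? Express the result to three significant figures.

V = 4Q/(πD²) = 4·0.00264/(π·0.0728²) = 0.6342 m/s
Re = VD/ν = 0.6342·0.0728/1.29×10^-6 = 3.58×10^4 → turbulent
ε/D = 0.15/72.8 = 0.00206
Swamee-Jain: f = 0.02789
h_f = f(L/D)V²/(2g) = 0.02789·(1140/0.0728)·0.6342²/(2·9.81) = 8.955 m

h_f ≈ 8.96 m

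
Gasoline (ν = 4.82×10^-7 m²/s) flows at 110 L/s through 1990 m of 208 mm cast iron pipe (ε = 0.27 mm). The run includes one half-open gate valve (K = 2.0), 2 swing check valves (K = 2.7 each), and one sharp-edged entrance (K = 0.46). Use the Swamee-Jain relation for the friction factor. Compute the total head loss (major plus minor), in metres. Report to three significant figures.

H_L ≈ 113 m

V = 4Q/(πD²) = 3.237 m/s; V²/2g = 0.5341 m
Re = 1.40×10^6, ε/D = 0.00130 → f = 0.02119 (Swamee-Jain)
Major: h_f = f(L/D)·V²/2g = 0.02119·9567·0.5341 = 108.3 m
Minor: ΣK = 7.86; h_m = ΣK·V²/2g = 4.198 m
Total H_L = 108.3 + 4.198 = 112.5 m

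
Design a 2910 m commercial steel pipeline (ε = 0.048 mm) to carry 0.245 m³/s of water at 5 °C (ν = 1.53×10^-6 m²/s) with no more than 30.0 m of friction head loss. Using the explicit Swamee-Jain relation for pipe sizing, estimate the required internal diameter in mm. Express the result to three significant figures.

Swamee-Jain (Type III): D = 0.66·[ε^1.25·(LQ²/(gh_f))^4.75 + ν·Q^9.4·(L/(gh_f))^5.2]^0.04
LQ²/(gh_f) = 0.5935; L/(gh_f) = 9.888
Term 1 = ε^1.25·(…)^4.75 = 3.35×10^-7; Term 2 = ν·Q^9.4·(…)^5.2 = 4.14×10^-7
D = 0.66·(3.35×10^-7 + 4.14×10^-7)^0.04 = 0.3754 m = 375 mm
Check: V = 2.21 m/s, Re = 5.43×10^5, f = 0.01466, h_f = 28.4 m ≈ 30.0 m ✓

D ≈ 375 mm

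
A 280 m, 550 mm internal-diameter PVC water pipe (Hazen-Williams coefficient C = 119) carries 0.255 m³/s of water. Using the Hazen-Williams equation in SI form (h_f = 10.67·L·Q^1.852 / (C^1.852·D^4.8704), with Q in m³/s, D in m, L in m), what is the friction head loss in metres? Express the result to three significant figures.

h_f ≈ 0.626 m

h_f = 10.67·280·0.255^1.852 / (119^1.852·0.550^4.8704) = 0.6264 m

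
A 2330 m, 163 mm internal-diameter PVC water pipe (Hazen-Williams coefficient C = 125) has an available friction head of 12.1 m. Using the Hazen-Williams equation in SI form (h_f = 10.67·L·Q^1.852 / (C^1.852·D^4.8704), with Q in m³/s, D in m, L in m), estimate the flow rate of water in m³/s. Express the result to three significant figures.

Q ≈ 0.0172 m³/s

Rearranging: Q = [h_f·C^1.852·D^4.8704 / (10.67·L)]^(1/1.852)
Q = [12.1·125^1.852·0.163^4.8704 / (10.67·2330)]^0.540 = 0.01723 m³/s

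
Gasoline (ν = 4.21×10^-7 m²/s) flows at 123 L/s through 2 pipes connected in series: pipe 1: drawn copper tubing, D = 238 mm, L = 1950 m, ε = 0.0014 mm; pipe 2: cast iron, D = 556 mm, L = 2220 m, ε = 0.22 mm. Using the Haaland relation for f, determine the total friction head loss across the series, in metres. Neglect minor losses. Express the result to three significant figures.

H ≈ 35.7 m

Pipe 1: V = 2.765 m/s, Re = 1.56×10^6, ε/D = 5.88×10^-6, f = 0.01090, h_1 = f(L/D)V²/2g = 34.80 m
Pipe 2: V = 0.5066 m/s, Re = 6.69×10^5, ε/D = 3.96×10^-4, f = 0.01665, h_2 = f(L/D)V²/2g = 0.8694 m
Series → Q common, losses add: H = Σh = 35.67 m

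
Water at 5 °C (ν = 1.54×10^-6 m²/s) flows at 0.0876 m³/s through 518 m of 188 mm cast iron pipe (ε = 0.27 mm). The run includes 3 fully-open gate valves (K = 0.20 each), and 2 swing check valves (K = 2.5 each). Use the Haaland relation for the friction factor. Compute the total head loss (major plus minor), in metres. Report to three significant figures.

H_L ≈ 33.7 m

V = 4Q/(πD²) = 3.156 m/s; V²/2g = 0.5076 m
Re = 3.85×10^5, ε/D = 0.00144 → f = 0.02205 (Haaland)
Major: h_f = f(L/D)·V²/2g = 0.02205·2755·0.5076 = 30.84 m
Minor: ΣK = 5.60; h_m = ΣK·V²/2g = 2.842 m
Total H_L = 30.84 + 2.842 = 33.68 m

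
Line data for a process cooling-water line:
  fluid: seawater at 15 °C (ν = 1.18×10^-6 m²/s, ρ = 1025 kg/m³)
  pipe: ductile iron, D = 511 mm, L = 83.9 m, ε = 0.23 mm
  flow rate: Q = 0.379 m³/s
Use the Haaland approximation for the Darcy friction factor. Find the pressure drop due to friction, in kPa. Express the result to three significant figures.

V = 4Q/(πD²) = 4·0.379/(π·0.511²) = 1.848 m/s
Re = VD/ν = 1.848·0.511/1.18×10^-6 = 8.00×10^5 → turbulent
ε/D = 0.23/511 = 4.50×10^-4
Haaland: f = 0.01693
h_f = f(L/D)V²/(2g) = 0.01693·(83.9/0.511)·1.848²/(2·9.81) = 0.4839 m
Δp = ρg·h_f = 1025·9.81·0.4839 = 4.866 kPa

Δp ≈ 4.87 kPa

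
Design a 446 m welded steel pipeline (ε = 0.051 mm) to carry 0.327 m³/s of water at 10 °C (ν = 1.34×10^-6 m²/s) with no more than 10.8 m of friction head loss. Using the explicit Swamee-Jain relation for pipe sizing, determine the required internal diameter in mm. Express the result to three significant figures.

Swamee-Jain (Type III): D = 0.66·[ε^1.25·(LQ²/(gh_f))^4.75 + ν·Q^9.4·(L/(gh_f))^5.2]^0.04
LQ²/(gh_f) = 0.4501; L/(gh_f) = 4.210
Term 1 = ε^1.25·(…)^4.75 = 9.72×10^-8; Term 2 = ν·Q^9.4·(…)^5.2 = 6.46×10^-8
D = 0.66·(9.72×10^-8 + 6.46×10^-8)^0.04 = 0.3531 m = 353 mm
Check: V = 3.34 m/s, Re = 8.80×10^5, f = 0.01425, h_f = 10.2 m ≈ 10.8 m ✓

D ≈ 353 mm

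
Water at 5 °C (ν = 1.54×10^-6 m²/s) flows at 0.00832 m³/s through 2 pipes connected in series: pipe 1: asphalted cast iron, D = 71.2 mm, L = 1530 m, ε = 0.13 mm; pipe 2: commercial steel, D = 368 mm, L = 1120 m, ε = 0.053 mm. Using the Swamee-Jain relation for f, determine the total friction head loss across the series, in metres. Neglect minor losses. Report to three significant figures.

H ≈ 119 m

Pipe 1: V = 2.090 m/s, Re = 9.66×10^4, ε/D = 0.00183, f = 0.02492, h_1 = f(L/D)V²/2g = 119.2 m
Pipe 2: V = 0.07822 m/s, Re = 1.87×10^4, ε/D = 1.44×10^-4, f = 0.02660, h_2 = f(L/D)V²/2g = 0.02525 m
Series → Q common, losses add: H = Σh = 119.2 m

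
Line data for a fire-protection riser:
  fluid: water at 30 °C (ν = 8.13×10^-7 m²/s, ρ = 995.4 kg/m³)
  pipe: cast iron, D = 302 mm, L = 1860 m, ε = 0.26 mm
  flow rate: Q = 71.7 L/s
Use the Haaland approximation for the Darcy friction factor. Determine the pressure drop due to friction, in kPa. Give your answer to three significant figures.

Δp ≈ 60.6 kPa

V = 4Q/(πD²) = 4·0.0717/(π·0.302²) = 1.001 m/s
Re = VD/ν = 1.001·0.302/8.13×10^-7 = 3.72×10^5 → turbulent
ε/D = 0.26/302 = 8.61×10^-4
Haaland: f = 0.01975
h_f = f(L/D)V²/(2g) = 0.01975·(1860/0.302)·1.001²/(2·9.81) = 6.210 m
Δp = ρg·h_f = 995.4·9.81·6.210 = 60.64 kPa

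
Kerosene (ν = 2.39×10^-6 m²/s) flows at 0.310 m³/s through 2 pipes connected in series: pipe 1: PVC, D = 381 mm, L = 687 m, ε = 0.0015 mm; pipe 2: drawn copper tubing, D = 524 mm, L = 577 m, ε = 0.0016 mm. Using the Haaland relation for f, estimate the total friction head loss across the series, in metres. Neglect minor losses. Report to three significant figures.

H ≈ 10.8 m

Pipe 1: V = 2.719 m/s, Re = 4.33×10^5, ε/D = 3.94×10^-6, f = 0.01344, h_1 = f(L/D)V²/2g = 9.134 m
Pipe 2: V = 1.438 m/s, Re = 3.15×10^5, ε/D = 3.05×10^-6, f = 0.01424, h_2 = f(L/D)V²/2g = 1.651 m
Series → Q common, losses add: H = Σh = 10.78 m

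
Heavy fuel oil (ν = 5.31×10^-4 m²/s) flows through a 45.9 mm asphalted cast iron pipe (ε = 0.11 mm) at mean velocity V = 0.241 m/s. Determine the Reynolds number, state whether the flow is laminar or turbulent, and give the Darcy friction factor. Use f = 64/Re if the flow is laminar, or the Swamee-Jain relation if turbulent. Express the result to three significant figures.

Re = VD/ν = 0.2410·0.0459/5.31×10^-4 = 20.8
Re < 2300 → laminar → f = 64/Re = 3.072

Re ≈ 20.8; laminar; f = 64/Re ≈ 3.07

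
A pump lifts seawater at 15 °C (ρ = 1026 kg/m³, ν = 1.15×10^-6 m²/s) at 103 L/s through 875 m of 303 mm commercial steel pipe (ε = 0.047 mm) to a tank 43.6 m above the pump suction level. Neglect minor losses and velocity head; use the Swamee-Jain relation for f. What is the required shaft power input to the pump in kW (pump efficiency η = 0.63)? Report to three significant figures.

V = 4Q/(πD²) = 1.428 m/s; Re = 3.76×10^5; ε/D = 1.55×10^-4; f = 0.01552
h_f = f(L/D)V²/2g = 4.662 m
Total head H = z + h_f = 43.6 + 4.662 = 48.26 m
P_hyd = ρgQH = 1026·9.81·0.103·48.26 = 50.03 kW
P_shaft = P_hyd/η = 50.03/0.63 = 79.42 kW

P_shaft ≈ 79.4 kW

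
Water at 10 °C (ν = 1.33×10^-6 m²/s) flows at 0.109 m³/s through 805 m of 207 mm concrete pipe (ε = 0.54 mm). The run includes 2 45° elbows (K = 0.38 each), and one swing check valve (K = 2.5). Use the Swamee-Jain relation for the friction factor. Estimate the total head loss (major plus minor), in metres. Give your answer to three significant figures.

V = 4Q/(πD²) = 3.239 m/s; V²/2g = 0.5347 m
Re = 5.04×10^5, ε/D = 0.00261 → f = 0.02558 (Swamee-Jain)
Major: h_f = f(L/D)·V²/2g = 0.02558·3889·0.5347 = 53.18 m
Minor: ΣK = 3.26; h_m = ΣK·V²/2g = 1.743 m
Total H_L = 53.18 + 1.743 = 54.92 m

H_L ≈ 54.9 m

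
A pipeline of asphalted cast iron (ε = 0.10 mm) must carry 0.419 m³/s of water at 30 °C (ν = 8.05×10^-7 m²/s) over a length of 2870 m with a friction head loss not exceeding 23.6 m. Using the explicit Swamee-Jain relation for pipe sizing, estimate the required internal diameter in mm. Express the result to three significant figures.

D ≈ 487 mm

Swamee-Jain (Type III): D = 0.66·[ε^1.25·(LQ²/(gh_f))^4.75 + ν·Q^9.4·(L/(gh_f))^5.2]^0.04
LQ²/(gh_f) = 2.176; L/(gh_f) = 12.40
Term 1 = ε^1.25·(…)^4.75 = 4.02×10^-4; Term 2 = ν·Q^9.4·(…)^5.2 = 1.10×10^-4
D = 0.66·(4.02×10^-4 + 1.10×10^-4)^0.04 = 0.4874 m = 487 mm
Check: V = 2.25 m/s, Re = 1.36×10^6, f = 0.01460, h_f = 22.1 m ≈ 23.6 m ✓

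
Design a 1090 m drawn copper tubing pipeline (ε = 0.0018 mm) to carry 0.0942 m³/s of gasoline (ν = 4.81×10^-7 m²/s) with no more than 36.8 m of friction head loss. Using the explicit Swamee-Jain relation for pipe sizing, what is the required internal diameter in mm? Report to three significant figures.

Swamee-Jain (Type III): D = 0.66·[ε^1.25·(LQ²/(gh_f))^4.75 + ν·Q^9.4·(L/(gh_f))^5.2]^0.04
LQ²/(gh_f) = 0.02679; L/(gh_f) = 3.019
Term 1 = ε^1.25·(…)^4.75 = 2.25×10^-15; Term 2 = ν·Q^9.4·(…)^5.2 = 3.42×10^-14
D = 0.66·(2.25×10^-15 + 3.42×10^-14)^0.04 = 0.1914 m = 191 mm
Check: V = 3.27 m/s, Re = 1.30×10^6, f = 0.01138, h_f = 35.4 m ≈ 36.8 m ✓

D ≈ 191 mm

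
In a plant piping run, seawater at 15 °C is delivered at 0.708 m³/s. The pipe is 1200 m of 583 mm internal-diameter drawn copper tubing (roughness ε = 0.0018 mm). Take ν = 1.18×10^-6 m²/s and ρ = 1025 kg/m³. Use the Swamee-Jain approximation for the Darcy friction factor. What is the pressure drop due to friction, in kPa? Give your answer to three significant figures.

Δp ≈ 83.0 kPa

V = 4Q/(πD²) = 4·0.708/(π·0.583²) = 2.652 m/s
Re = VD/ν = 2.652·0.583/1.18×10^-6 = 1.31×10^6 → turbulent
ε/D = 0.0018/583 = 3.09×10^-6
Swamee-Jain: f = 0.01119
h_f = f(L/D)V²/(2g) = 0.01119·(1200/0.583)·2.652²/(2·9.81) = 8.257 m
Δp = ρg·h_f = 1025·9.81·8.257 = 83.02 kPa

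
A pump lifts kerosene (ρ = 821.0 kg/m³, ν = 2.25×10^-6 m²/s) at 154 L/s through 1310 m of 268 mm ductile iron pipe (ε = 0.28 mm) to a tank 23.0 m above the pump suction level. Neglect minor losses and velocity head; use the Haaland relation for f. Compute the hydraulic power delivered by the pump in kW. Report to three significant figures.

P_hyd ≈ 76.1 kW

V = 4Q/(πD²) = 2.730 m/s; Re = 3.25×10^5; ε/D = 0.00104; f = 0.02065
h_f = f(L/D)V²/2g = 38.34 m
Total head H = z + h_f = 23.0 + 38.34 = 61.34 m
P_hyd = ρgQH = 821.0·9.81·0.154·61.34 = 76.09 kW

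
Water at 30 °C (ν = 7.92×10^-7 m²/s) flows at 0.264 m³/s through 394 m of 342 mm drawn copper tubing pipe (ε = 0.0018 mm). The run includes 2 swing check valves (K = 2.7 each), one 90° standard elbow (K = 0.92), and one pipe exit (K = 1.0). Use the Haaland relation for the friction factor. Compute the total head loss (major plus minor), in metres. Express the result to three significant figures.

H_L ≈ 8.55 m

V = 4Q/(πD²) = 2.874 m/s; V²/2g = 0.4209 m
Re = 1.24×10^6, ε/D = 5.26×10^-6 → f = 0.01128 (Haaland)
Major: h_f = f(L/D)·V²/2g = 0.01128·1152·0.4209 = 5.471 m
Minor: ΣK = 7.32; h_m = ΣK·V²/2g = 3.081 m
Total H_L = 5.471 + 3.081 = 8.553 m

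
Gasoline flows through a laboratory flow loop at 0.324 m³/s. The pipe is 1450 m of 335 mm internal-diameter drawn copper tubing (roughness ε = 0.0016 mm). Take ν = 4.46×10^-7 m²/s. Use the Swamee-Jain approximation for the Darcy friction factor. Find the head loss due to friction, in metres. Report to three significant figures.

V = 4Q/(πD²) = 4·0.324/(π·0.335²) = 3.676 m/s
Re = VD/ν = 3.676·0.335/4.46×10^-7 = 2.76×10^6 → turbulent
ε/D = 0.0016/335 = 4.78×10^-6
Swamee-Jain: f = 0.01008
h_f = f(L/D)V²/(2g) = 0.01008·(1450/0.335)·3.676²/(2·9.81) = 30.04 m

h_f ≈ 30.0 m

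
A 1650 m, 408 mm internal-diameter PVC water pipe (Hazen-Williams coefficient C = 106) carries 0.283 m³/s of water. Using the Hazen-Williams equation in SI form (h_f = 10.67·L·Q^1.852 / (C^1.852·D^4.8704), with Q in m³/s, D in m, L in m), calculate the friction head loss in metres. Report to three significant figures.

h_f ≈ 23.8 m

h_f = 10.67·1650·0.283^1.852 / (106^1.852·0.408^4.8704) = 23.75 m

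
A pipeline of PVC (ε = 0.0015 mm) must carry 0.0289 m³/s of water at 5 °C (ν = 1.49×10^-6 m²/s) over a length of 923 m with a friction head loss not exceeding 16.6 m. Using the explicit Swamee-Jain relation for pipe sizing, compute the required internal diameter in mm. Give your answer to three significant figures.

Swamee-Jain (Type III): D = 0.66·[ε^1.25·(LQ²/(gh_f))^4.75 + ν·Q^9.4·(L/(gh_f))^5.2]^0.04
LQ²/(gh_f) = 0.004734; L/(gh_f) = 5.668
Term 1 = ε^1.25·(…)^4.75 = 4.76×10^-19; Term 2 = ν·Q^9.4·(…)^5.2 = 4.20×10^-17
D = 0.66·(4.76×10^-19 + 4.20×10^-17)^0.04 = 0.1461 m = 146 mm
Check: V = 1.72 m/s, Re = 1.69×10^5, f = 0.01614, h_f = 15.4 m ≈ 16.6 m ✓

D ≈ 146 mm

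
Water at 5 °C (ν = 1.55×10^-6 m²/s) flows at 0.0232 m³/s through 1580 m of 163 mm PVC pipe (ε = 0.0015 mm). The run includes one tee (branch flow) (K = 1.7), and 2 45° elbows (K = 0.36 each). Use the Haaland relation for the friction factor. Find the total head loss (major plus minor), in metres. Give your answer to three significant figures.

H_L ≈ 10.7 m

V = 4Q/(πD²) = 1.112 m/s; V²/2g = 0.06300 m
Re = 1.17×10^5, ε/D = 9.20×10^-6 → f = 0.01729 (Haaland)
Major: h_f = f(L/D)·V²/2g = 0.01729·9693·0.06300 = 10.56 m
Minor: ΣK = 2.42; h_m = ΣK·V²/2g = 0.1525 m
Total H_L = 10.56 + 0.1525 = 10.71 m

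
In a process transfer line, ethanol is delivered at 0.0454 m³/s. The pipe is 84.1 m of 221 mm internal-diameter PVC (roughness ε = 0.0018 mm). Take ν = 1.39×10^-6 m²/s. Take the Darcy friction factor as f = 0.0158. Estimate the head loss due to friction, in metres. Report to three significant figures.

h_f ≈ 0.429 m

V = 4Q/(πD²) = 4·0.0454/(π·0.221²) = 1.184 m/s
h_f = f(L/D)V²/(2g) = 0.01580·(84.1/0.221)·1.184²/(2·9.81) = 0.4293 m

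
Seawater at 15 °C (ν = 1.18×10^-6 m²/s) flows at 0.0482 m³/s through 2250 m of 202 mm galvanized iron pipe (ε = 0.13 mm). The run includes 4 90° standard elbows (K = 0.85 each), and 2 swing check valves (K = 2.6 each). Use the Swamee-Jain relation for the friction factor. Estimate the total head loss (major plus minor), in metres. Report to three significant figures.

H_L ≈ 25.8 m

V = 4Q/(πD²) = 1.504 m/s; V²/2g = 0.1153 m
Re = 2.57×10^5, ε/D = 6.44×10^-4 → f = 0.01929 (Swamee-Jain)
Major: h_f = f(L/D)·V²/2g = 0.01929·11139·0.1153 = 24.78 m
Minor: ΣK = 8.60; h_m = ΣK·V²/2g = 0.9915 m
Total H_L = 24.78 + 0.9915 = 25.77 m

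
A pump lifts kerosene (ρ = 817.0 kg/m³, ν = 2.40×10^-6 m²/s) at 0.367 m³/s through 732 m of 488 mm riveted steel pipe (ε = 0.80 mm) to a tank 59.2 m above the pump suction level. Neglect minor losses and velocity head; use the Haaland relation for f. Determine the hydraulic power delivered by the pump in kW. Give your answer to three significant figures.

V = 4Q/(πD²) = 1.962 m/s; Re = 3.99×10^5; ε/D = 0.00164; f = 0.02274
h_f = f(L/D)V²/2g = 6.692 m
Total head H = z + h_f = 59.2 + 6.692 = 65.89 m
P_hyd = ρgQH = 817.0·9.81·0.367·65.89 = 193.8 kW

P_hyd ≈ 194 kW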